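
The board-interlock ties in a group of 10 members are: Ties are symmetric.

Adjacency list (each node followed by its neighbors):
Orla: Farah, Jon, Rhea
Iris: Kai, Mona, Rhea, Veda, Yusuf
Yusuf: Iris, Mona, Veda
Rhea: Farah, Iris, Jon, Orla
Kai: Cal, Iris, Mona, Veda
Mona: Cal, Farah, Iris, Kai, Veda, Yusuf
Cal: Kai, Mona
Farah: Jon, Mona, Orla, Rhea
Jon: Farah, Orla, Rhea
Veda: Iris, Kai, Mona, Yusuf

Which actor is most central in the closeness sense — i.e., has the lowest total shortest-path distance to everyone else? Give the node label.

Mona

Farness (sum of distances to all others) for each node — Cal:19, Farah:14, Iris:13, Jon:19, Kai:16, Mona:12, Orla:19, Rhea:15, Veda:16, Yusuf:17.
The smallest farness is 12, for Mona, so Mona has the highest closeness.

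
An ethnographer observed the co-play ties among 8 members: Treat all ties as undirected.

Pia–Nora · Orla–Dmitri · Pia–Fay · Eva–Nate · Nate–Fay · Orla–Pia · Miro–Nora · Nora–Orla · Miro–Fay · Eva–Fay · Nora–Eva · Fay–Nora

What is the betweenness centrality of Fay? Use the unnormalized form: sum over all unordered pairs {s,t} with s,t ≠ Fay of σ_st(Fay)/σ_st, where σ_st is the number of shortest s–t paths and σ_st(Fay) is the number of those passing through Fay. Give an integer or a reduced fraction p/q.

Pairs whose geodesics pass through Fay — Dmitri–Nate: 2/3; Orla–Nate: 2/3; Miro–Eva: 1/2; Miro–Pia: 1/2; Miro–Nate: 1; Eva–Pia: 1/2; Pia–Nate: 1; Nate–Nora: 1/2.
All other pairs contribute 0.
Summing the contributions gives betweenness(Fay) = 16/3.

16/3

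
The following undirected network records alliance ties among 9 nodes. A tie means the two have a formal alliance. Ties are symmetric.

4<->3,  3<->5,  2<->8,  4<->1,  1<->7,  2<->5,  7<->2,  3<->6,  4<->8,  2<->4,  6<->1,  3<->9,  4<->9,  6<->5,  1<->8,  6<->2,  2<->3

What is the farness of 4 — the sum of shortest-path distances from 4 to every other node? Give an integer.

11

Distances from 4: 1:1, 2:1, 3:1, 5:2, 6:2, 7:2, 8:1, 9:1.
Sum = 1 + 1 + 1 + 2 + 2 + 2 + 1 + 1 = 11.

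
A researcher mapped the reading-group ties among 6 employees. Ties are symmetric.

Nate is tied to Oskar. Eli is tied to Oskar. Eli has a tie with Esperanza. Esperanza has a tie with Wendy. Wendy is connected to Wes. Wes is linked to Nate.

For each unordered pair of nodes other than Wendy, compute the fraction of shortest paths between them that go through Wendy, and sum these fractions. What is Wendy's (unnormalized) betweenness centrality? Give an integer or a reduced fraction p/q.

Pairs whose geodesics pass through Wendy — Nate–Esperanza: 1/2; Wes–Esperanza: 1; Wes–Eli: 1/2.
All other pairs contribute 0.
Summing the contributions gives betweenness(Wendy) = 2.

2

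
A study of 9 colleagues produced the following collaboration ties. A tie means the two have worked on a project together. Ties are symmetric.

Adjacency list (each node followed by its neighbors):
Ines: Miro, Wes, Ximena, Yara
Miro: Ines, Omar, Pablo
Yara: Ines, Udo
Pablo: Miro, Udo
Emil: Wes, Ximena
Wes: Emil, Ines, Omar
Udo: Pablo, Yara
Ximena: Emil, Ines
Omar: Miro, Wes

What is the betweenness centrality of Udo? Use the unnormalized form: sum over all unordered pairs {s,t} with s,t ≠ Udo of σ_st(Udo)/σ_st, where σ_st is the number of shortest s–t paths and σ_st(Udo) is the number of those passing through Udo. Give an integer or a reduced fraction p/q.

Pairs whose geodesics pass through Udo — Pablo–Yara: 1.
All other pairs contribute 0.
Summing the contributions gives betweenness(Udo) = 1.

1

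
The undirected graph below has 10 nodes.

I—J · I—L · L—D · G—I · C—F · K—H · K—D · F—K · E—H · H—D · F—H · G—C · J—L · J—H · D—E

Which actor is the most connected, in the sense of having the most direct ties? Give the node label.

Degrees — C:2, D:4, E:2, F:3, G:2, H:5, I:3, J:3, K:3, L:3.
The maximum is 5, attained only by H.

H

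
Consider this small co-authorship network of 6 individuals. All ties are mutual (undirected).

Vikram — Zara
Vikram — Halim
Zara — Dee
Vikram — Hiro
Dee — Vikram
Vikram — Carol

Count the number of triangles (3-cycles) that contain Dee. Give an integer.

Dee's neighbors: Vikram and Zara.
Neighbor pairs that are themselves tied: Dee–Vikram–Zara. Each forms one triangle with Dee, for 1 in total.

1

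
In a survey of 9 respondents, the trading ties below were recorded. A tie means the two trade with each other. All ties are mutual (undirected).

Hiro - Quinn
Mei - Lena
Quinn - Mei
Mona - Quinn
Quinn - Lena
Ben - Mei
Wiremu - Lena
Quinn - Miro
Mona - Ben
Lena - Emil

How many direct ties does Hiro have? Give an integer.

Hiro is directly tied to Quinn. That is 1 neighbor, so the degree of Hiro is 1.

1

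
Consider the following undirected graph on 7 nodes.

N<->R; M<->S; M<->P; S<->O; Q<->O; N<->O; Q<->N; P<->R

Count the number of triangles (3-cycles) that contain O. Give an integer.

O's neighbors: N, Q, and S.
Neighbor pairs that are themselves tied: O–N–Q. Each forms one triangle with O, for 1 in total.

1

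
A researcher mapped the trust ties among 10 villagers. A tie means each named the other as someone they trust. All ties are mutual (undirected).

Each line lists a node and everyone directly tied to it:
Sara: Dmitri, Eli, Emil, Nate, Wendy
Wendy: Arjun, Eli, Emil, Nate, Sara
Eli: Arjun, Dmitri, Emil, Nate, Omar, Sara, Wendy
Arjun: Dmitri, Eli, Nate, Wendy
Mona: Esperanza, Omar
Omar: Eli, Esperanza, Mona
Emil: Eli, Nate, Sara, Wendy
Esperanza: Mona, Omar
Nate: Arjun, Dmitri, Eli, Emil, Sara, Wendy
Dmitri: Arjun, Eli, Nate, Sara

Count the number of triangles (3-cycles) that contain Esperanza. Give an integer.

Esperanza's neighbors: Mona and Omar.
Neighbor pairs that are themselves tied: Esperanza–Mona–Omar. Each forms one triangle with Esperanza, for 1 in total.

1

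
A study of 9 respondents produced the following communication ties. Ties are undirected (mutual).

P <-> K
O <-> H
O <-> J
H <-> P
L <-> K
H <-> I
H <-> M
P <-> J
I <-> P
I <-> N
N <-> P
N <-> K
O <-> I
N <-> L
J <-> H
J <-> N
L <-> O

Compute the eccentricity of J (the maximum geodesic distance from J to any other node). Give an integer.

2

Distances from J: H:1, I:2, K:2, L:2, M:2, N:1, O:1, P:1.
The largest is 2 (to K, L, I, and M), so the eccentricity of J is 2.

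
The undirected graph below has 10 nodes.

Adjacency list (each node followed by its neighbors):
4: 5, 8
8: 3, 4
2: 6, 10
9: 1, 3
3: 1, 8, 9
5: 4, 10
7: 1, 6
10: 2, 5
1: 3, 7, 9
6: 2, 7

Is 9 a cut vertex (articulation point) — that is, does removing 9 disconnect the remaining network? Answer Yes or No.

No

Even without 9, every remaining node can still reach every other (the residual graph is connected), so 9 is not a cut vertex.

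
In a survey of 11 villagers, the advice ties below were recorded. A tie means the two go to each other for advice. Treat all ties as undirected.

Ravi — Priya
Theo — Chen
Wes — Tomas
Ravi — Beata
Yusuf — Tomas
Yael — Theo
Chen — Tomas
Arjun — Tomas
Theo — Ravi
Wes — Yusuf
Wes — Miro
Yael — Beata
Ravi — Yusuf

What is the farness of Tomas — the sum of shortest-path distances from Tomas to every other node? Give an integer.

Distances from Tomas: Arjun:1, Beata:3, Chen:1, Miro:2, Priya:3, Ravi:2, Theo:2, Wes:1, Yael:3, Yusuf:1.
Sum = 1 + 3 + 1 + 2 + 3 + 2 + 2 + 1 + 3 + 1 = 19.

19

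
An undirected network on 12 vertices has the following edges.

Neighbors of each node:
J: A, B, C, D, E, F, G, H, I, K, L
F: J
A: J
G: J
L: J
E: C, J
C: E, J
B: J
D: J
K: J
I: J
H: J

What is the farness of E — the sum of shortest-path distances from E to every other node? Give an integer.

Distances from E: A:2, B:2, C:1, D:2, F:2, G:2, H:2, I:2, J:1, K:2, L:2.
Sum = 2 + 2 + 1 + 2 + 2 + 2 + 2 + 2 + 1 + 2 + 2 = 20.

20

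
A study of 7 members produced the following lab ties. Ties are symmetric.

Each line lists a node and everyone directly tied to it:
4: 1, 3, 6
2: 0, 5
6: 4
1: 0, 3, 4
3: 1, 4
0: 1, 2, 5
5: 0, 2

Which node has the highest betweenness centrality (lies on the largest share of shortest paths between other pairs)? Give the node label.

Unnormalized betweenness of each node: 0:8, 1:9, 2:0, 3:0, 4:5, 5:0, 6:0.
1 has the largest value, 9, making it the main broker — the node through which the most shortest paths run.

1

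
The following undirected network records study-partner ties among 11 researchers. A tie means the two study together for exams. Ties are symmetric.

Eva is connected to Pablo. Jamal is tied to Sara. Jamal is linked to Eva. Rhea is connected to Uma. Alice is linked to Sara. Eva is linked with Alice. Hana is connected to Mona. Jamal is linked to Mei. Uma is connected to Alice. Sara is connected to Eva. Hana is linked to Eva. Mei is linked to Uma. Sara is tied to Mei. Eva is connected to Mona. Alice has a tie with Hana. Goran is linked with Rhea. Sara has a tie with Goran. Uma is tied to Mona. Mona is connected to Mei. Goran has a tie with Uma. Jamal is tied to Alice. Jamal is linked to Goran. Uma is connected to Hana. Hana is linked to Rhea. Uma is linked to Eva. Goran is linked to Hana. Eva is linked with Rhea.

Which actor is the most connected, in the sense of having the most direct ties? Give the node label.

Eva

Degrees — Alice:5, Eva:8, Goran:5, Hana:6, Jamal:5, Mei:4, Mona:4, Pablo:1, Rhea:4, Sara:5, Uma:7.
The maximum is 8, attained only by Eva.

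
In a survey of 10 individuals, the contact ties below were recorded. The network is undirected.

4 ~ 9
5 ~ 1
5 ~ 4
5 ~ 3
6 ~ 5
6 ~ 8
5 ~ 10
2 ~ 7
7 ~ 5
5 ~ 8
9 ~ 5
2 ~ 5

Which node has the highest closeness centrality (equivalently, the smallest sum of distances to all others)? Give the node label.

5

Farness (sum of distances to all others) for each node — 1:17, 2:16, 3:17, 4:16, 5:9, 6:16, 7:16, 8:16, 9:16, 10:17.
The smallest farness is 9, for 5, so 5 has the highest closeness.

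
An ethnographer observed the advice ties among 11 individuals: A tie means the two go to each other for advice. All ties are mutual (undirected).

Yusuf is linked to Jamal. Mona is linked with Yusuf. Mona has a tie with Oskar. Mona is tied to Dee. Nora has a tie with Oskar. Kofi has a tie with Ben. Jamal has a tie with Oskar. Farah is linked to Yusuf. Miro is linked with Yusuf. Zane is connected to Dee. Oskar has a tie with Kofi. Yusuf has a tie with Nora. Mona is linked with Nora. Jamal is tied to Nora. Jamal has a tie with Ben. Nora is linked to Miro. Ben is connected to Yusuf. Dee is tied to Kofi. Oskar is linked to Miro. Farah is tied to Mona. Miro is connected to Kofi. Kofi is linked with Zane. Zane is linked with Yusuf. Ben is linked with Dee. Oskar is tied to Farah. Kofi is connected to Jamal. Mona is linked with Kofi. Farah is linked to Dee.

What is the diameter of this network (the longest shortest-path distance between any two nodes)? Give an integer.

2

Eccentricity of each node (its greatest distance to any other): Ben:2, Dee:2, Farah:2, Jamal:2, Kofi:2, Miro:2, Mona:2, Nora:2, Oskar:2, Yusuf:2, Zane:2.
The maximum eccentricity is 2, realized for instance by the pair Ben–Farah via Ben – Dee – Farah. So the diameter is 2.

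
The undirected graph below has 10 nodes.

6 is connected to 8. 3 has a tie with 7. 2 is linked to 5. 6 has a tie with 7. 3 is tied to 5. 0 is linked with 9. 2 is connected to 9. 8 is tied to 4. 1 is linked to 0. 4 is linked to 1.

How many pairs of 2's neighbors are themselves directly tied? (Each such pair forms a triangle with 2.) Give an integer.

0

2's neighbors are 5 and 9, but none of them are tied to each other, so no triangle contains 2.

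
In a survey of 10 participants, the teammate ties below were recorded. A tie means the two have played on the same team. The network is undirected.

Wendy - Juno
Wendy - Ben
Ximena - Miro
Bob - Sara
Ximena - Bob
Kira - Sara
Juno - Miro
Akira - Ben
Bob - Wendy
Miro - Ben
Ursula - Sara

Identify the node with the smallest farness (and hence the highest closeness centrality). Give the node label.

Farness (sum of distances to all others) for each node — Akira:28, Ben:20, Bob:16, Juno:22, Kira:28, Miro:20, Sara:20, Ursula:28, Wendy:17, Ximena:19.
The smallest farness is 16, for Bob, so Bob has the highest closeness.

Bob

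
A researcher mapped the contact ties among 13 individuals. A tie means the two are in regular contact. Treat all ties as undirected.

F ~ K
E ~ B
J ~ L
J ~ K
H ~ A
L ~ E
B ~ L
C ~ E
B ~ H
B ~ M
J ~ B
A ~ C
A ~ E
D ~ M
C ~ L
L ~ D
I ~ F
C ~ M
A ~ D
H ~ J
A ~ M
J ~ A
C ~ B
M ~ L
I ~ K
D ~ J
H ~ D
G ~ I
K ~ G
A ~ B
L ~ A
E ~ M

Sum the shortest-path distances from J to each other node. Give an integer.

18

Distances from J: A:1, B:1, C:2, D:1, E:2, F:2, G:2, H:1, I:2, K:1, L:1, M:2.
Sum = 1 + 1 + 2 + 1 + 2 + 2 + 2 + 1 + 2 + 1 + 1 + 2 = 18.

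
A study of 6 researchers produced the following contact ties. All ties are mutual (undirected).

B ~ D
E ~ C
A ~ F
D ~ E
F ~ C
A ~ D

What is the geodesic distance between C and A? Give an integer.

One shortest route is C – F – A, which uses 2 edges, and C and A are not directly tied, so nothing shorter exists. So d(C,A) = 2.

2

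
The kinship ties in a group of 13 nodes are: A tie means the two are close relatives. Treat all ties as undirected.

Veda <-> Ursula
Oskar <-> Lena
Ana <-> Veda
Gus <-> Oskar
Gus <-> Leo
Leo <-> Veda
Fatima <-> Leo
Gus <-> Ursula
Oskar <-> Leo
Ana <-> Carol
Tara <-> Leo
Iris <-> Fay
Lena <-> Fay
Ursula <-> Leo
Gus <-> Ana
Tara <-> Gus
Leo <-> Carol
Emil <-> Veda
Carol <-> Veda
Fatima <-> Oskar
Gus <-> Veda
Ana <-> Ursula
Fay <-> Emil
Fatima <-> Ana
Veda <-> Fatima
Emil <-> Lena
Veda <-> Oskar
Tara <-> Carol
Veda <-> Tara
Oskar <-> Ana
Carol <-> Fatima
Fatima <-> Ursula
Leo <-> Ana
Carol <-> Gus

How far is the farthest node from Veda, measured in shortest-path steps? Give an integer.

Distances from Veda: Ana:1, Carol:1, Emil:1, Fatima:1, Fay:2, Gus:1, Iris:3, Lena:2, Leo:1, Oskar:1, Tara:1, Ursula:1.
The largest is 3 (to Iris), so the eccentricity of Veda is 3.

3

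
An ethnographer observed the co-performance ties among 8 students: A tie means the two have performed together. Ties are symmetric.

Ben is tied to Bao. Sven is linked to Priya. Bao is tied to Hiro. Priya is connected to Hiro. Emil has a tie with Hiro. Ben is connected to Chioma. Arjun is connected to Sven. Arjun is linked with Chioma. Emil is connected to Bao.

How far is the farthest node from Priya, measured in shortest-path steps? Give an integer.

Distances from Priya: Arjun:2, Bao:2, Ben:3, Chioma:3, Emil:2, Hiro:1, Sven:1.
The largest is 3 (to Ben and Chioma), so the eccentricity of Priya is 3.

3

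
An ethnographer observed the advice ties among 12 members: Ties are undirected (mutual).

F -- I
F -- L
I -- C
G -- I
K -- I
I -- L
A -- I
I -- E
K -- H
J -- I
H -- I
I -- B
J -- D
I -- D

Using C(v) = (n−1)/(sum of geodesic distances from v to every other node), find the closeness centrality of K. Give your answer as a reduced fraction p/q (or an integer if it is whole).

Distances from K: A:2, B:2, C:2, D:2, E:2, F:2, G:2, H:1, I:1, J:2, L:2. Sum = 20.
n = 12, so closeness = 11/20.

11/20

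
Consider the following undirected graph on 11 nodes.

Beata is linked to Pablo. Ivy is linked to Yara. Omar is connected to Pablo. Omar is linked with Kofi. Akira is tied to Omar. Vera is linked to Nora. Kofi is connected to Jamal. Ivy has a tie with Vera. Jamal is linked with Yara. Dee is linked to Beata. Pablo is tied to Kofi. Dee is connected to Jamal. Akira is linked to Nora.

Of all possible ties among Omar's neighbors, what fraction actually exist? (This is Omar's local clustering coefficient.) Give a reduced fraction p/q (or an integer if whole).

1/3

Omar's neighbors: Akira, Kofi, and Pablo (k = 3).
Possible neighbor pairs: C(3,2) = 3. Edges among them: Kofi–Pablo → e = 1.
Clustering(Omar) = 1/3.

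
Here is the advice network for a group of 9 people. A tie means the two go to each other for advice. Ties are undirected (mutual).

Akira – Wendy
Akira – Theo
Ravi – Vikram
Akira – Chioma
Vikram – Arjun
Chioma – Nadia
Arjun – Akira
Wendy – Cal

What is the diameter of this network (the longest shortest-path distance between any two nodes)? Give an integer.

5

Eccentricity of each node (its greatest distance to any other): Akira:3, Arjun:3, Cal:5, Chioma:4, Nadia:5, Ravi:5, Theo:4, Vikram:4, Wendy:4.
The maximum eccentricity is 5, realized for instance by the pair Nadia–Ravi via Nadia – Chioma – Akira – Arjun – Vikram – Ravi. So the diameter is 5.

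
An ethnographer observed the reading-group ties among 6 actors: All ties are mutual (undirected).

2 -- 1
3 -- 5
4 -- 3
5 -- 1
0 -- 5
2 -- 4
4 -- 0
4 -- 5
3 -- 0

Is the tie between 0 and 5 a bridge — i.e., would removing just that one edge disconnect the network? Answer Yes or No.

Even without that edge, 0 still reaches 5 via 0 – 3 – 5, so the network stays connected. Not a bridge.

No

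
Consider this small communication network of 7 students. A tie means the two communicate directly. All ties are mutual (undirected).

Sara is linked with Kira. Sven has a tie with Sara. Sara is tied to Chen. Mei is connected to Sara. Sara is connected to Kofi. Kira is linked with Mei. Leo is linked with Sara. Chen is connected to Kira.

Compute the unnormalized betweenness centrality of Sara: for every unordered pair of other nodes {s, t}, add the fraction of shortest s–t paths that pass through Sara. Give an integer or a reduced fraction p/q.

25/2

Pairs whose geodesics pass through Sara — Chen–Kofi: 1; Chen–Sven: 1; Chen–Mei: 1/2; Chen–Leo: 1; Kofi–Sven: 1; Kofi–Mei: 1; Kofi–Kira: 1; Kofi–Leo: 1; Sven–Mei: 1; Sven–Kira: 1; Sven–Leo: 1; Mei–Leo: 1; Kira–Leo: 1.
All other pairs contribute 0.
Summing the contributions gives betweenness(Sara) = 25/2.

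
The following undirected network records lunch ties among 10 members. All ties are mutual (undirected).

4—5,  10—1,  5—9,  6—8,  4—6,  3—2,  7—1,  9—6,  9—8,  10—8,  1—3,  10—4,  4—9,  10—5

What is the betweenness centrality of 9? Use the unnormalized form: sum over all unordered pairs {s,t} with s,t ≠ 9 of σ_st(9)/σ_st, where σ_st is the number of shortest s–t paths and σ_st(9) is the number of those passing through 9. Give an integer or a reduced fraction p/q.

Pairs whose geodesics pass through 9 — 6–5: 1/2; 4–8: 1/3; 5–8: 1/2.
All other pairs contribute 0.
Summing the contributions gives betweenness(9) = 4/3.

4/3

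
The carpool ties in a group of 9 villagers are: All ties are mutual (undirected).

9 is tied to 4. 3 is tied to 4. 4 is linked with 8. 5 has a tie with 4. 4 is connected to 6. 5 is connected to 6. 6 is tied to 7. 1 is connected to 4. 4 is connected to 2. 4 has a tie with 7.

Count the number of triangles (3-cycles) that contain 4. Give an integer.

2

4's neighbors: 1, 2, 3, 5, 6, 7, 8, and 9.
Neighbor pairs that are themselves tied: 4–5–6; 4–6–7. Each forms one triangle with 4, for 2 in total.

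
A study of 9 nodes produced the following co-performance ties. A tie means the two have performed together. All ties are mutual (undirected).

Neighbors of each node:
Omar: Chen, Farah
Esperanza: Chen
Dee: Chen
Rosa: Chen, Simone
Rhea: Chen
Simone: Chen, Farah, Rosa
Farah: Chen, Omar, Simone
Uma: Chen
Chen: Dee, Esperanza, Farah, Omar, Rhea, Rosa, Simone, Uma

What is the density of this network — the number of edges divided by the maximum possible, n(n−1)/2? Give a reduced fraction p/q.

11/36

There are 11 edges and 9 nodes, so the maximum possible is C(9,2) = 36.
Density = 11/36.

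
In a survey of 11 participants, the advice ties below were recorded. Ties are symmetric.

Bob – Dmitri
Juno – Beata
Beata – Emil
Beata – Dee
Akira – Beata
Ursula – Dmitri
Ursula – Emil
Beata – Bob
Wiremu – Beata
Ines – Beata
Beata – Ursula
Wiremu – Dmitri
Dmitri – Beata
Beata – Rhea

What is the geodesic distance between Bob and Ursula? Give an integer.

2

One shortest route is Bob – Beata – Ursula, which uses 2 edges, and Bob and Ursula are not directly tied, so nothing shorter exists. So d(Bob,Ursula) = 2.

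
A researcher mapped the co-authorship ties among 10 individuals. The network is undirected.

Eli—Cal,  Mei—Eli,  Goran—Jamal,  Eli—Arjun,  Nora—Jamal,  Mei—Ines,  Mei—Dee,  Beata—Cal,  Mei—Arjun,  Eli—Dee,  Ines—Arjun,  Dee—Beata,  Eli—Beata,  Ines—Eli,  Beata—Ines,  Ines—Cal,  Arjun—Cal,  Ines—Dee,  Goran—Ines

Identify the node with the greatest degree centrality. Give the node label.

Degrees — Arjun:4, Beata:4, Cal:4, Dee:4, Eli:6, Goran:2, Ines:7, Jamal:2, Mei:4, Nora:1.
The maximum is 7, attained only by Ines.

Ines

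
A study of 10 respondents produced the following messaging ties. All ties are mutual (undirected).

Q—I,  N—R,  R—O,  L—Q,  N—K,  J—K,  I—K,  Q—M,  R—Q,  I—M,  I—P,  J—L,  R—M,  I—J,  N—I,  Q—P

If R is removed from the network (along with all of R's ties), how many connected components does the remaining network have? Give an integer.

Without R, the remaining ties split the others into: {I, J, K, L, M, N, P, Q}; {O}.
That's 2 separate components.

2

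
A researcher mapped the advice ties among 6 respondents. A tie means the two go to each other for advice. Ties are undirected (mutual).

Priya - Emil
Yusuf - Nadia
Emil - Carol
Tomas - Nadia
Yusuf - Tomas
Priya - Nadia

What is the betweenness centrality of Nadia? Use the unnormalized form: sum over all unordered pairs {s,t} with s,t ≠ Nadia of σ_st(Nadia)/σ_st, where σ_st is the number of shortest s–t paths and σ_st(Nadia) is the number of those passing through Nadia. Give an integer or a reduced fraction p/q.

Pairs whose geodesics pass through Nadia — Tomas–Emil: 1; Tomas–Priya: 1; Tomas–Carol: 1; Yusuf–Emil: 1; Yusuf–Priya: 1; Yusuf–Carol: 1.
All other pairs contribute 0.
Summing the contributions gives betweenness(Nadia) = 6.

6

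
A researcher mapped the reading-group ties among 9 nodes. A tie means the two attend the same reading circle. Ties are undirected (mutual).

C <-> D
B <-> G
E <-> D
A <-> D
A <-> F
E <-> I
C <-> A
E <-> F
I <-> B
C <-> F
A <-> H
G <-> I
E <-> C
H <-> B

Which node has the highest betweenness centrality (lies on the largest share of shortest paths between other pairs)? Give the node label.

Unnormalized betweenness of each node: A:67/12, B:7/2, C:7/6, D:5/6, E:103/12, F:5/6, G:0, H:15/4, I:27/4.
E has the largest value, 103/12, making it the main broker — the node through which the most shortest paths run.

E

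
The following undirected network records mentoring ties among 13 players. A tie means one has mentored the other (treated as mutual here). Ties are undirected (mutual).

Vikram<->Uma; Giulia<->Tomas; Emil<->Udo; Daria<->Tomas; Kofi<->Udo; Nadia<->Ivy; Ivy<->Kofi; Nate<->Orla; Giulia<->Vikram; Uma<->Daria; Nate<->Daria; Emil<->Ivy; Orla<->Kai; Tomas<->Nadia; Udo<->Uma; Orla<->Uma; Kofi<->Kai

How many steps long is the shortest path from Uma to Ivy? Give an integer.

3

One shortest route is Uma – Udo – Emil – Ivy, which uses 3 edges, and at distance 2 from Uma we only reach {Emil, Giulia, Kai, Kofi, Nate, Tomas}, which does not include Ivy. So d(Uma,Ivy) = 3.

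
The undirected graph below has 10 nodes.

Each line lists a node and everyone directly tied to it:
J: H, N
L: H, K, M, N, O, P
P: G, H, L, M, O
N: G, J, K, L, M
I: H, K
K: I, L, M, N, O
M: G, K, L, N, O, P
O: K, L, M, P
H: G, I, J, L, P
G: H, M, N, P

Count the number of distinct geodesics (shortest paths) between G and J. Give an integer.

2

The shortest distance is 2. The length-2 paths are: G–N–J; G–H–J.
That gives 2 distinct shortest paths.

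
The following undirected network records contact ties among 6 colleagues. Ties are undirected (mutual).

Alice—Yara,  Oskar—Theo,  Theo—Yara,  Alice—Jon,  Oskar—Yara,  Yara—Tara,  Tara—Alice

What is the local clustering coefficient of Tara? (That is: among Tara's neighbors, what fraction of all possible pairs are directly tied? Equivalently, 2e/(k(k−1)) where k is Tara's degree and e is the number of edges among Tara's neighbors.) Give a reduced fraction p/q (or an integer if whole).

Tara's neighbors: Alice and Yara (k = 2).
Possible neighbor pairs: C(2,2) = 1. Edges among them: Alice–Yara → e = 1.
Clustering(Tara) = 1/1.

1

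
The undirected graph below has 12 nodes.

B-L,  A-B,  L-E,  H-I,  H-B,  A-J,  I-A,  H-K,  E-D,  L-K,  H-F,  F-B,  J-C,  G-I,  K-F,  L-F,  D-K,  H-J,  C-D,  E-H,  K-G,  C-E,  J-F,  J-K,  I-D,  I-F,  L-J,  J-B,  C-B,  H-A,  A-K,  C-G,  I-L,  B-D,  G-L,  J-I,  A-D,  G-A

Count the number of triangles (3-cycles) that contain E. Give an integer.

1

E's neighbors: C, D, H, and L.
Neighbor pairs that are themselves tied: E–C–D. Each forms one triangle with E, for 1 in total.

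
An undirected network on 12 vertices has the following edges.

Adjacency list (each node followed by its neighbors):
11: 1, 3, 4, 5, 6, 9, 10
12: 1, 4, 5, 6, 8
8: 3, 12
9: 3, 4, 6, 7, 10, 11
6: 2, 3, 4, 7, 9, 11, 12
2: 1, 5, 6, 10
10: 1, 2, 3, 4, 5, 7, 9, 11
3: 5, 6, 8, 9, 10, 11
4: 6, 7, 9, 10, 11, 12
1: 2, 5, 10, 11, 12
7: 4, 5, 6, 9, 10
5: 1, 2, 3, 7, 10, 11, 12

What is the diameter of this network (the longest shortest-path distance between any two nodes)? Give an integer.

Eccentricity of each node (its greatest distance to any other): 1:2, 2:3, 3:2, 4:2, 5:2, 6:2, 7:3, 8:3, 9:2, 10:2, 11:2, 12:2.
The maximum eccentricity is 3, realized for instance by the pair 7–8 via 7 – 5 – 3 – 8. So the diameter is 3.

3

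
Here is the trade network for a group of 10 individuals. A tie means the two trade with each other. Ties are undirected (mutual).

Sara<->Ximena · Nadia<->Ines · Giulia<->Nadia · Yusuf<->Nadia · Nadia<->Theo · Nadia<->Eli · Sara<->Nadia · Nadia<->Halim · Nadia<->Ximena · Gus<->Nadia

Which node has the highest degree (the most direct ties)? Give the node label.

Degrees — Eli:1, Giulia:1, Gus:1, Halim:1, Ines:1, Nadia:9, Sara:2, Theo:1, Ximena:2, Yusuf:1.
The maximum is 9, attained only by Nadia.

Nadia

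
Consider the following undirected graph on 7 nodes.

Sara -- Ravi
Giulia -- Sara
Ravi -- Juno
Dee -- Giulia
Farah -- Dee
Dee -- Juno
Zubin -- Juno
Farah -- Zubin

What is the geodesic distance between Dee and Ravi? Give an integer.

2

One shortest route is Dee – Juno – Ravi, which uses 2 edges, and Dee and Ravi are not directly tied, so nothing shorter exists. So d(Dee,Ravi) = 2.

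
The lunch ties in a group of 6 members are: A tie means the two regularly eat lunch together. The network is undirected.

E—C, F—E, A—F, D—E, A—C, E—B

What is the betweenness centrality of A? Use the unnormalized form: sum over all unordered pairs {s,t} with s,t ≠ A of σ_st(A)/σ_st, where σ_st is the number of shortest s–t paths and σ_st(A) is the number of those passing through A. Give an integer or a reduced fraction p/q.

Pairs whose geodesics pass through A — F–C: 1/2.
All other pairs contribute 0.
Summing the contributions gives betweenness(A) = 1/2.

1/2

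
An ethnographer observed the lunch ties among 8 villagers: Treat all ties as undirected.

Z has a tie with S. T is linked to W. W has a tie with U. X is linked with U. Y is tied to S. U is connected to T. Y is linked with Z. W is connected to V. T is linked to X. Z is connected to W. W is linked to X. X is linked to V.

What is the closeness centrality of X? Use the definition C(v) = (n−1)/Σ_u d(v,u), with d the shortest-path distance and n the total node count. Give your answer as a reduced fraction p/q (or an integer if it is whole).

Distances from X: S:3, T:1, U:1, V:1, W:1, Y:3, Z:2. Sum = 12.
n = 8, so closeness = 7/12.

7/12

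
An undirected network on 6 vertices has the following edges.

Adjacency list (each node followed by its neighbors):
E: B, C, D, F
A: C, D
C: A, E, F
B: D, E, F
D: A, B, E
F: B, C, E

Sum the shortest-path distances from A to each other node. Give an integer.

Distances from A: B:2, C:1, D:1, E:2, F:2.
Sum = 2 + 1 + 1 + 2 + 2 = 8.

8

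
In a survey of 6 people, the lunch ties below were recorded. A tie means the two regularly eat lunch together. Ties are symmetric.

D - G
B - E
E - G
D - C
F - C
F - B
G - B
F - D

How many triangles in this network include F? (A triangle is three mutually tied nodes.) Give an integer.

1

F's neighbors: B, C, and D.
Neighbor pairs that are themselves tied: F–C–D. Each forms one triangle with F, for 1 in total.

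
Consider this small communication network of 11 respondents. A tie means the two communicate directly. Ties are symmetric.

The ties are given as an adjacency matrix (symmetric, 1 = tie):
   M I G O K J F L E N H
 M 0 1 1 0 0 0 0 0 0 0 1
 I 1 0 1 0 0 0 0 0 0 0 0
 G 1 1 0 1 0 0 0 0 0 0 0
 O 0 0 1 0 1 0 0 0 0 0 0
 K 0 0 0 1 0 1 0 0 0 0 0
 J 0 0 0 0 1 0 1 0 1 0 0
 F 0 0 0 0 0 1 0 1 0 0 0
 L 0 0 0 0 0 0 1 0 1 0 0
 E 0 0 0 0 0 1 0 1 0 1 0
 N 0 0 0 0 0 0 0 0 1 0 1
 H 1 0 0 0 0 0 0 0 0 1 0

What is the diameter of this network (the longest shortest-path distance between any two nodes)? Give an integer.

5

Eccentricity of each node (its greatest distance to any other): E:4, F:5, G:5, H:4, I:5, J:4, K:4, L:5, M:5, N:4, O:4.
The maximum eccentricity is 5, realized for instance by the pair M–F via M – H – N – E – J – F. So the diameter is 5.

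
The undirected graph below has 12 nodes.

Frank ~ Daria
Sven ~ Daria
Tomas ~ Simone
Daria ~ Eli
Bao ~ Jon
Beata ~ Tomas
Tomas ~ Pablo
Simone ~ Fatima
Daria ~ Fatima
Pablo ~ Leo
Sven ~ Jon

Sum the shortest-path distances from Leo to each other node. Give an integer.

Distances from Leo: Bao:8, Beata:3, Daria:5, Eli:6, Fatima:4, Frank:6, Jon:7, Pablo:1, Simone:3, Sven:6, Tomas:2.
Sum = 8 + 3 + 5 + 6 + 4 + 6 + 7 + 1 + 3 + 6 + 2 = 51.

51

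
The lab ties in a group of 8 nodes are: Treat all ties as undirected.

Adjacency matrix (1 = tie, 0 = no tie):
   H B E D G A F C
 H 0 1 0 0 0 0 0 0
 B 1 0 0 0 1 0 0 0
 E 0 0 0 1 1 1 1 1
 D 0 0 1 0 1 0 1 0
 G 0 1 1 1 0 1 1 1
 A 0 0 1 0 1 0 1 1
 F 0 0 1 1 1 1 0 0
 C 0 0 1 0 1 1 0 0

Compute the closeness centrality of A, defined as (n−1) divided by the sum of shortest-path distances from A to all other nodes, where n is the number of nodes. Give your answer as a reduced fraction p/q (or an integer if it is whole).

Distances from A: B:2, C:1, D:2, E:1, F:1, G:1, H:3. Sum = 11.
n = 8, so closeness = 7/11.

7/11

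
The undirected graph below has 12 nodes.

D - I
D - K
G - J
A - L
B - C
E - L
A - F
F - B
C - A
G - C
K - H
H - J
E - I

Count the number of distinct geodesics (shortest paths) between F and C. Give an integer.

The shortest distance is 2. The length-2 paths are: F–B–C; F–A–C.
That gives 2 distinct shortest paths.

2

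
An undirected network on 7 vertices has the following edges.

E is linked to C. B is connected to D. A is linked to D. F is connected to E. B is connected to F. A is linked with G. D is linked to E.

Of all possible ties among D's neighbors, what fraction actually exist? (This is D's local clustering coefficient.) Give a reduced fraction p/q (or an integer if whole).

0

D's neighbors: A, B, and E (k = 3).
Possible neighbor pairs: C(3,2) = 3. Edges among them: none → e = 0.
Clustering(D) = 0/3 = 0.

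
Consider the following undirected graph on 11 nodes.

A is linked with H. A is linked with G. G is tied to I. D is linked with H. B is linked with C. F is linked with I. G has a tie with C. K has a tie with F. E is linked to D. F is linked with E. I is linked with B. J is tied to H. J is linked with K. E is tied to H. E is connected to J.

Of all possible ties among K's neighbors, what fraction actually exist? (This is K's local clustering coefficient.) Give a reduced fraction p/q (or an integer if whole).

K's neighbors: F and J (k = 2).
Possible neighbor pairs: C(2,2) = 1. Edges among them: none → e = 0.
Clustering(K) = 0/1.

0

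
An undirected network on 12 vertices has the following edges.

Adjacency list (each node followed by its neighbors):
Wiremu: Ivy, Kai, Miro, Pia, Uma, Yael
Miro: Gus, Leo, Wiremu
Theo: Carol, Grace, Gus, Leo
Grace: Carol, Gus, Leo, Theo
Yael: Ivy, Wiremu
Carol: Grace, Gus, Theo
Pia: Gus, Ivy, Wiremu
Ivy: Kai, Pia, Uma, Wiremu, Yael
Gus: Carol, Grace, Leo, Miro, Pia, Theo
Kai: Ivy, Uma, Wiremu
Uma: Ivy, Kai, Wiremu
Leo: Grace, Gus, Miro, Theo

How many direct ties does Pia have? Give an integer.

Pia is directly tied to Gus, Ivy, and Wiremu. That is 3 neighbors, so the degree of Pia is 3.

3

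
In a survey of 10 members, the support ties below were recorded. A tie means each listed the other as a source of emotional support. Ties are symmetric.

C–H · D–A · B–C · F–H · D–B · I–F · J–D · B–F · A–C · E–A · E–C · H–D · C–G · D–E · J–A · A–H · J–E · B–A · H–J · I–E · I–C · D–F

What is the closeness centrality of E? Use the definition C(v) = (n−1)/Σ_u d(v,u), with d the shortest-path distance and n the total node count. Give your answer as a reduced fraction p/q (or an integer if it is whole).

9/13

Distances from E: A:1, B:2, C:1, D:1, F:2, G:2, H:2, I:1, J:1. Sum = 13.
n = 10, so closeness = 9/13.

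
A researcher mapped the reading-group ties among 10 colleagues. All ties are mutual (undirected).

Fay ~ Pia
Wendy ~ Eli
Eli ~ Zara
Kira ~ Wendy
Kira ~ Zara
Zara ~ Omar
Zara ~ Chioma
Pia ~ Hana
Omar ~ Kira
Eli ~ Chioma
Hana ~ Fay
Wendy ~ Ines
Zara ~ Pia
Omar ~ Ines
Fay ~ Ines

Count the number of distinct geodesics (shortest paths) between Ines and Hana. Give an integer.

The shortest distance is 2, and the only length-2 path is Ines–Fay–Hana. So there is exactly 1 shortest path.

1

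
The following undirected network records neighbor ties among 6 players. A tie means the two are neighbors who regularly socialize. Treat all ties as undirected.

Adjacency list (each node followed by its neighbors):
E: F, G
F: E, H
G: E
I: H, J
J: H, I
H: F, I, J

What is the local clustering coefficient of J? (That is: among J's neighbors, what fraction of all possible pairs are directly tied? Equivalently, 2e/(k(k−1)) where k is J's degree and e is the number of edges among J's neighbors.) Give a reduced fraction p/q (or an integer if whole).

1

J's neighbors: H and I (k = 2).
Possible neighbor pairs: C(2,2) = 1. Edges among them: H–I → e = 1.
Clustering(J) = 1/1.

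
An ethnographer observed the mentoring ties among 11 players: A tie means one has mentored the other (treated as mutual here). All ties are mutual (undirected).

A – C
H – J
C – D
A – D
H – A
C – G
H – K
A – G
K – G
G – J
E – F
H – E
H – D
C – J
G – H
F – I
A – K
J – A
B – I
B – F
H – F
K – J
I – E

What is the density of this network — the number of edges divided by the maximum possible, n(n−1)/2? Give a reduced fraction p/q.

There are 23 edges and 11 nodes, so the maximum possible is C(11,2) = 55.
Density = 23/55.

23/55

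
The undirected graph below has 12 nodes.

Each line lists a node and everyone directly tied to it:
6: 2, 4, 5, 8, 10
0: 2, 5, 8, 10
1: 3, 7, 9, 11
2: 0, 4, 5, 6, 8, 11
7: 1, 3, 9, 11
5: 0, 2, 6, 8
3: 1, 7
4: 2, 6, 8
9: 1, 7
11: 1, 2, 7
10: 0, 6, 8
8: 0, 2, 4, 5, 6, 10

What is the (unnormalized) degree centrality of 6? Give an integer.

6 is directly tied to 2, 4, 5, 8, and 10. That is 5 neighbors, so the degree of 6 is 5.

5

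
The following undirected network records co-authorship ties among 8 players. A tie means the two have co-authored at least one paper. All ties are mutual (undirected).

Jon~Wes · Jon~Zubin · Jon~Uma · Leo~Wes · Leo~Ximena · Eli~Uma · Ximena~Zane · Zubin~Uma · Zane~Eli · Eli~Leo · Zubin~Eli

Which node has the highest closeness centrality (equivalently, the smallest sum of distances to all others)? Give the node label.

Eli

Farness (sum of distances to all others) for each node — Eli:10, Jon:13, Leo:11, Uma:12, Wes:13, Ximena:15, Zane:14, Zubin:12.
The smallest farness is 10, for Eli, so Eli has the highest closeness.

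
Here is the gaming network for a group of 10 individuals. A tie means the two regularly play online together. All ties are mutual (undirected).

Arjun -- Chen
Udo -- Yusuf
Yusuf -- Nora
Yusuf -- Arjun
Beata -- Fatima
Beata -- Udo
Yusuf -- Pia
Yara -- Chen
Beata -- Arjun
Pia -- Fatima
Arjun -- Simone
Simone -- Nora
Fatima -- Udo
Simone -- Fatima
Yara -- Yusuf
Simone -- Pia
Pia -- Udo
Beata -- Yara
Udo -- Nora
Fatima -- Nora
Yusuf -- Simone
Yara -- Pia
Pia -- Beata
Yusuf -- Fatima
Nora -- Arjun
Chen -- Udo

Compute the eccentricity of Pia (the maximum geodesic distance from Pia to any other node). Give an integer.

2

Distances from Pia: Arjun:2, Beata:1, Chen:2, Fatima:1, Nora:2, Simone:1, Udo:1, Yara:1, Yusuf:1.
The largest is 2 (to Arjun, Nora, and Chen), so the eccentricity of Pia is 2.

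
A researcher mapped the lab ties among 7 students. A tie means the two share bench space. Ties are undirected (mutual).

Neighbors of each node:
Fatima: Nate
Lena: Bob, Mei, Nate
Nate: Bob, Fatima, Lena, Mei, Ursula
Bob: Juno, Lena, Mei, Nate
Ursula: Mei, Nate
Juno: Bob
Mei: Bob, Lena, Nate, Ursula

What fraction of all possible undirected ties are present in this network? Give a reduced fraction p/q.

There are 10 edges and 7 nodes, so the maximum possible is C(7,2) = 21.
Density = 10/21.

10/21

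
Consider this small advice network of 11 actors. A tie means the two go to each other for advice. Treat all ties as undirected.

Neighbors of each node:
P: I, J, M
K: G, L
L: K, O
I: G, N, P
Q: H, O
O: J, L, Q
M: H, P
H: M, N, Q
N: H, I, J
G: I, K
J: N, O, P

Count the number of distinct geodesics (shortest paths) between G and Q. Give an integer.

2

The shortest distance is 4. The length-4 paths are: G–I–N–H–Q; G–K–L–O–Q.
That gives 2 distinct shortest paths.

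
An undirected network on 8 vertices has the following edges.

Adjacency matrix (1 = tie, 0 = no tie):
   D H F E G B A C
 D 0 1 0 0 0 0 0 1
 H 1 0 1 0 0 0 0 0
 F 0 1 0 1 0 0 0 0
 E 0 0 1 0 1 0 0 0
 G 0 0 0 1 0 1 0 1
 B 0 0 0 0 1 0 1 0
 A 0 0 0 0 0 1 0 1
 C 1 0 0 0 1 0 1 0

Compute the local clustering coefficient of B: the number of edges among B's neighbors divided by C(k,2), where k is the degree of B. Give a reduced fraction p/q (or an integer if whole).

0

B's neighbors: A and G (k = 2).
Possible neighbor pairs: C(2,2) = 1. Edges among them: none → e = 0.
Clustering(B) = 0/1.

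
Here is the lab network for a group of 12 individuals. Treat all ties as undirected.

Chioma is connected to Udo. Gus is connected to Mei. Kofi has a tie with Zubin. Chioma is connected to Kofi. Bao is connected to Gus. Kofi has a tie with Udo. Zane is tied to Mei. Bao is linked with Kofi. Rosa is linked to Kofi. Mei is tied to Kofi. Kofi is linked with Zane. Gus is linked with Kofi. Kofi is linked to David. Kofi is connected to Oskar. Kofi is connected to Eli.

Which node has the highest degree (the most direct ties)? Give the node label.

Degrees — Bao:2, Chioma:2, David:1, Eli:1, Gus:3, Kofi:11, Mei:3, Oskar:1, Rosa:1, Udo:2, Zane:2, Zubin:1.
The maximum is 11, attained only by Kofi.

Kofi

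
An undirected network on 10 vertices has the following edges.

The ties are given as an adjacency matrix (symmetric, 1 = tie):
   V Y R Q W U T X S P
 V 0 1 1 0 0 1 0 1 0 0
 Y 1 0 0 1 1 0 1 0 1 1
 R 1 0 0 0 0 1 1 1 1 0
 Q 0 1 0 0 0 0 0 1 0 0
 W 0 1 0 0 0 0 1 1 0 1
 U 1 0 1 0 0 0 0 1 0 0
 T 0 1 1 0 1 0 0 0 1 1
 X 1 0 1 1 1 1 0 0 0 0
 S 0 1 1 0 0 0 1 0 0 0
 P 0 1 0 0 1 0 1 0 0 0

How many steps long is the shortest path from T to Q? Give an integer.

One shortest route is T – Y – Q, which uses 2 edges, and T and Q are not directly tied, so nothing shorter exists. So d(T,Q) = 2.

2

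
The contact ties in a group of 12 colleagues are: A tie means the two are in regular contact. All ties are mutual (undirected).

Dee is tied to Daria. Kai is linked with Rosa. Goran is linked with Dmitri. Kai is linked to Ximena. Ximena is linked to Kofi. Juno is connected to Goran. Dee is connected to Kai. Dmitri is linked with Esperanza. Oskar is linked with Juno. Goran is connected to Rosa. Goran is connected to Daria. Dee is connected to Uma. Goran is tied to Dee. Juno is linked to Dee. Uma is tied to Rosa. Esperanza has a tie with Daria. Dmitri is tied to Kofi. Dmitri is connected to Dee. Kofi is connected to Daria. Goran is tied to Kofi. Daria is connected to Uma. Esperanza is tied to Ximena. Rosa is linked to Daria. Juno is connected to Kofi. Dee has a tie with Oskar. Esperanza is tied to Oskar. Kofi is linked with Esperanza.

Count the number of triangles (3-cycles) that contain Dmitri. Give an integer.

3

Dmitri's neighbors: Dee, Esperanza, Goran, and Kofi.
Neighbor pairs that are themselves tied: Dmitri–Dee–Goran; Dmitri–Esperanza–Kofi; Dmitri–Goran–Kofi. Each forms one triangle with Dmitri, for 3 in total.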